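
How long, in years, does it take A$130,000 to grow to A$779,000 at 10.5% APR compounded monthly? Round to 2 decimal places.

17.13 years

Periodic rate i = 0.105/12 = 0.00875.
(1+i)^n = 779000/130000 = 5.99231, so n = ln 5.99231 / ln 1.00875 = 205.5198 months
= 205.5198/12 years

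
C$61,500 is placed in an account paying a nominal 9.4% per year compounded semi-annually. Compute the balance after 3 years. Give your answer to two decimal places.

Periodic rate i = 0.094/2 = 0.047; n = 3 × 2 = 6 periods.
61,500 × (1+0.047)^6 = 61,500 × 1.317286 = 81,013.0916

C$81,013.09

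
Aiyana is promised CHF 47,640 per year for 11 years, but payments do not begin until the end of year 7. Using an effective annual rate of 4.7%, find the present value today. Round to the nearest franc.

CHF 305,193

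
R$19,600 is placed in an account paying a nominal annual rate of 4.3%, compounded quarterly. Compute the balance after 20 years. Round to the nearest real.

R$46,106

Periodic rate i = 0.043/4 = 0.01075; n = 20 × 4 = 80 periods.
FV = 19,600 × (1 + 0.01075)^80 = 46,105.8541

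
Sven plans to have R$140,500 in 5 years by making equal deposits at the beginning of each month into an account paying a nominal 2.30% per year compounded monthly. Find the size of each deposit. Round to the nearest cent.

R$2,207.61

i = 0.023/12 = 0.00191667 per month; n = 5·12 = 60.
FV-annuity factor × (1+i) = 63.643469; PMT = 140500 / 63.643469 = 2,207.6106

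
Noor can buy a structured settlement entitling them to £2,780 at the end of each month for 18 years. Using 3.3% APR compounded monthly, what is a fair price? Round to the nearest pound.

£452,316

With 12 periods per year: i = 0.00275, n = 216.
PV = 2780 × [1 − (1+0.00275)^(−216)] / 0.00275 = 2780 × 162.703745 = 452,316.4101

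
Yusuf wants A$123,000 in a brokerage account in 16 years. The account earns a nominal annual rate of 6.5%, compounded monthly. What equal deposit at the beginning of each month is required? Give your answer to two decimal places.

With 12 periods per year: i = 0.00541667, n = 192.
FV-annuity factor × (1+i) = 338.059044; PMT = 123000 / 338.059044 = 363.8418

A$363.84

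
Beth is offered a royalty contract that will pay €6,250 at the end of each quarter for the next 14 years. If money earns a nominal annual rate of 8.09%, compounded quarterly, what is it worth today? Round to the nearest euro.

€208,326

Periodic rate i = 0.0809/4 = 0.020225; n = 14 × 4 = 56 periods.
Annuity factor a(56|0.020225) = 33.332196; PV = 6250 × 33.332196 = 208,326.2276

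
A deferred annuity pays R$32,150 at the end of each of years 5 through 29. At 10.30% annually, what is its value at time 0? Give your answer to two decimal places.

Value one period before first payment (t=4): 32150 × [1 − (1+0.103)^(−25)] / 0.103 = 32150 × 8.871642 = 285,223.3047
PV₀ = 285,223.3047 / (1+0.103)^4 = 285,223.3047 / 1.480137 = 192,700.5515

R$192,700.55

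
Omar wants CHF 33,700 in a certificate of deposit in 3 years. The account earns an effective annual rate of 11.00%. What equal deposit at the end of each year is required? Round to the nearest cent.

FV-annuity factor = 3.342100; PMT = 33700 / 3.342100 = 10,083.4804

CHF 10,083.48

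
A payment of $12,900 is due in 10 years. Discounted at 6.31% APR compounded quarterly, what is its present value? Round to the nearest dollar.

$6,897

i = 0.0631/4 = 0.015775 per quarter; n = 10·4 = 40.
Discount factor = (1+0.015775)^(−40) = 0.534686; PV = 12,900 × 0.534686 = 6,897.4556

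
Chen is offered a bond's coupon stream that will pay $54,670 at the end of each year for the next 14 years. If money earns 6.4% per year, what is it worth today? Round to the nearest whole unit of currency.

$495,804

PV = PMT · [1 − (1+i)^(−n)] / i = 54670 · 9.069026 = 495,803.6415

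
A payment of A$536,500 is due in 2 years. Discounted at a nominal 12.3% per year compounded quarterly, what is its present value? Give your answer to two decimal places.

Periodic rate i = 0.123/4 = 0.03075; n = 2 × 4 = 8 periods.
PV = FV·(1+i)^(−n) = 536,500 × 0.784826 = 421,059.0231

A$421,059.02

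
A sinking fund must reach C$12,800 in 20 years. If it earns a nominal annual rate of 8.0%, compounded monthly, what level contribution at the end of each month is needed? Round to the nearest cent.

With 12 periods per year: i = 0.00666667, n = 240.
FV-annuity factor = 589.020416; PMT = 12800 / 589.020416 = 21.7310

C$21.73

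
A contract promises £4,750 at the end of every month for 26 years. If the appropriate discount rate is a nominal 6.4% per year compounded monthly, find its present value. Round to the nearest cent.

With 12 periods per year: i = 0.00533333, n = 312.
PV = 4750 × [1 − (1+0.00533333)^(−312)] / 0.00533333 = 4750 × 151.833907 = 721,211.0578

£721,211.06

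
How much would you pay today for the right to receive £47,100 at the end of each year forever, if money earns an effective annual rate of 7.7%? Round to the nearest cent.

PV = PMT / i = 47100 / 0.077 = 611,688.3117

£611,688.31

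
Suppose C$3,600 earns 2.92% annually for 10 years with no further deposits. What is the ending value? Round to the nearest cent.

FV = PV·(1+i)^n = 3,600 × 1.333515 = 4,800.6526

C$4,800.65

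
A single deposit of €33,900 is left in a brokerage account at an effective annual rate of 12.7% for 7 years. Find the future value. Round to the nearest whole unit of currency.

€78,283

FV = 33,900 × (1 + 0.127)^7 = 78,282.9369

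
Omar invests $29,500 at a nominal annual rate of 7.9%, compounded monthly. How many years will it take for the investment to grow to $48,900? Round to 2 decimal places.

6.42 years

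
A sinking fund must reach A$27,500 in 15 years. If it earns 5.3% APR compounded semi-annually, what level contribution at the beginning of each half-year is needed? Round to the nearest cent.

A$595.77

Periodic rate i = 0.053/2 = 0.0265; n = 15 × 2 = 30 periods.
PMT = 27500 / ( [(1+0.0265)^30 − 1] / 0.0265 × (1+i) ) = 27500 / 46.159069 = 595.7659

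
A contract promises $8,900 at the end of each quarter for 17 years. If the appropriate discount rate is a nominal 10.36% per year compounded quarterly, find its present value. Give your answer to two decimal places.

Periodic rate i = 0.1036/4 = 0.0259; n = 17 × 4 = 68 periods.
PV = PMT · [1 − (1+i)^(−n)] / i = 8900 · 31.824908 = 283,241.6817

$283,241.68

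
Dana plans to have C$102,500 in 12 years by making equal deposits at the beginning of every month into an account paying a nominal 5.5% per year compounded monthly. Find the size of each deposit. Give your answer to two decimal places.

Periodic rate i = 0.055/12 = 0.00458333; n = 12 × 12 = 144 periods.
FV-annuity factor × (1+i) = 204.250511; PMT = 102500 / 204.250511 = 501.8347

C$501.83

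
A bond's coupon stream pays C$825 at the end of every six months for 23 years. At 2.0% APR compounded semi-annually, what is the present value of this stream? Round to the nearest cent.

With 2 periods per year: i = 0.01, n = 46.
PV = PMT · [1 − (1+i)^(−n)] / i = 825 · 36.727236 = 30,299.9698

C$30,299.97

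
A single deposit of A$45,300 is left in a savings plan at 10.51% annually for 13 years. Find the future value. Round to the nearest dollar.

A$166,081

45,300 × (1+0.1051)^13 = 45,300 × 3.666237 = 166,080.5322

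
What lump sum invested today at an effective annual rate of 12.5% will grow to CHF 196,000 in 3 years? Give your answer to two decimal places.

Discount factor = (1+0.125)^(−3) = 0.702332; PV = 196,000 × 0.702332 = 137,657.0645

CHF 137,657.06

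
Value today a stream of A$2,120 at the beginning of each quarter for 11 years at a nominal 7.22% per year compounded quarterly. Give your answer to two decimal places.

Periodic rate i = 0.0722/4 = 0.01805; n = 11 × 4 = 44 periods.
PV = 2120 × [1 − (1+0.01805)^(−44)] / 0.01805 × (1+i) = 2120 × 30.730168 = 65,147.9569
(Beginning-of-period payments → annuity-due factor ×(1+i).)

A$65,147.96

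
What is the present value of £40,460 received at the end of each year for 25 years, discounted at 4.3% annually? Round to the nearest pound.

PV = 40460 × [1 − (1+0.043)^(−25)] / 0.043 = 40460 × 15.138285 = 612,495.0206

£612,495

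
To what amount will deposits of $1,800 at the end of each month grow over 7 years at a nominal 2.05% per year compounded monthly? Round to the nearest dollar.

$162,438

Periodic rate i = 0.0205/12 = 0.00170833; n = 7 × 12 = 84 periods.
FV = PMT · [(1+i)^n − 1] / i = 1800 · 90.243216 = 162,437.7884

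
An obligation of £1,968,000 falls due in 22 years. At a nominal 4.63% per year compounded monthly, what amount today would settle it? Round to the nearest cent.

i = 0.0463/12 = 0.00385833 per month; n = 22·12 = 264.
PV = 1,968,000 / (1 + 0.00385833)^264 = 1,968,000 / 2.763892 = 712,039.2860

£712,039.29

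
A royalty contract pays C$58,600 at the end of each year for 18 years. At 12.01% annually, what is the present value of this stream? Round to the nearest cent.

C$424,578.82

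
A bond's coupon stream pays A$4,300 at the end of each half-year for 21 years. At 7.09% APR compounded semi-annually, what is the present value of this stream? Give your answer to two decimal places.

A$93,215.56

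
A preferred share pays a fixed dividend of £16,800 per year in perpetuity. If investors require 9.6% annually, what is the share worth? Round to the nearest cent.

PV = PMT / i = 16800 / 0.096 = 175,000.0000

£175,000.00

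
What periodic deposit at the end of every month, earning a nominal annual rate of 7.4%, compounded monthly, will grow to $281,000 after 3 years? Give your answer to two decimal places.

$6,995.11

Periodic rate i = 0.074/12 = 0.00616667; n = 3 × 12 = 36 periods.
PMT = 281000 / ( [(1+0.00616667)^36 − 1] / 0.00616667 ) = 281000 / 40.170895 = 6,995.1143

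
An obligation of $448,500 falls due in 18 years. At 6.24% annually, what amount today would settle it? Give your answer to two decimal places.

PV = FV·(1+i)^(−n) = 448,500 × 0.336368 = 150,861.1212

$150,861.12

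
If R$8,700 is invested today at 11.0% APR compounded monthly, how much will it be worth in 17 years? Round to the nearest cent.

R$55,969.35

i = 0.11/12 = 0.00916667 per month; n = 17·12 = 204.
FV = PV·(1+i)^n = 8,700 × 6.433259 = 55,969.3496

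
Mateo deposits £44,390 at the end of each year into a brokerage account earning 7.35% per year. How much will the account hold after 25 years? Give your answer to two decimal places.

£2,952,769.08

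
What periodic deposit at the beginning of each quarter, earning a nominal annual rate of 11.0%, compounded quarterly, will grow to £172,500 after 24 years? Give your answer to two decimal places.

Periodic rate i = 0.11/4 = 0.0275; n = 24 × 4 = 96 periods.
FV-annuity factor × (1+i) = 467.884673; PMT = 172500 / 467.884673 = 368.6806

£368.68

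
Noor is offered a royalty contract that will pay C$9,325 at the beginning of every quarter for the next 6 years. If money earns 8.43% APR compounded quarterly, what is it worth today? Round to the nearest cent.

i = 0.0843/4 = 0.021075 per quarter; n = 6·4 = 24.
Annuity factor a(24|0.021075) × (1+i) = 19.079404; PV = 9325 × 19.079404 = 177,915.4384
Payments are at the start of each period, so multiply by (1+i).

C$177,915.44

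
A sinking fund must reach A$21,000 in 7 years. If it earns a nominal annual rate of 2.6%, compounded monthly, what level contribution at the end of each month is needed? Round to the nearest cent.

i = 0.026/12 = 0.00216667 per month; n = 7·12 = 84.
PMT = 21000 / ( [(1+0.00216667)^84 − 1] / 0.00216667 ) = 21000 / 92.020631 = 228.2097

A$228.21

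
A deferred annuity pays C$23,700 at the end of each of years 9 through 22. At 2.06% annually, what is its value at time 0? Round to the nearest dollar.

C$242,706

PV at t=8 (ordinary 14-year annuity): 23700 × a(14|0.0206) = 23700 × 12.055284 = 285,710.2304
Discount back 8 years: 285,710.2304 × (1+0.0206)^(−8) = 285,710.2304 × 0.849485 = 242,706.4285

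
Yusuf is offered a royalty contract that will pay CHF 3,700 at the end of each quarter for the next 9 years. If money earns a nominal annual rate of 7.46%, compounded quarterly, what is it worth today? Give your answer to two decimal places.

CHF 96,386.00

Periodic rate i = 0.0746/4 = 0.01865; n = 9 × 4 = 36 periods.
PV = 3700 × [1 − (1+0.01865)^(−36)] / 0.01865 = 3700 × 26.050269 = 96,385.9970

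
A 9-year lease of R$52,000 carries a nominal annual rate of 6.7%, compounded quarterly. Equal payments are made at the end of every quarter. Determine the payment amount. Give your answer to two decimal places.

With 4 periods per year: i = 0.01675, n = 36.
PMT = 52000 / ( [1 − (1+0.01675)^(−36)] / 0.01675 ) = 52000 / 26.871206 = 1,935.1569

R$1,935.16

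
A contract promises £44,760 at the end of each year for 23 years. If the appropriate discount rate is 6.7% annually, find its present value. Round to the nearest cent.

£517,733.87

PV = 44760 × [1 − (1+0.067)^(−23)] / 0.067 = 44760 × 11.566887 = 517,733.8653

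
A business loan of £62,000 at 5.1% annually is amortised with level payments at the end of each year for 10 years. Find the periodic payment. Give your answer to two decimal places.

Annuity-PV factor = 7.684373; PMT = 62000 / 7.684373 = 8,068.3224

£8,068.32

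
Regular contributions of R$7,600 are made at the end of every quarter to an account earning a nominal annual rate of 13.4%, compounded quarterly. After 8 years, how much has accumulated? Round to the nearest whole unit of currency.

i = 0.134/4 = 0.0335 per quarter; n = 8·4 = 32.
Accumulation factor s(32|0.0335) = 55.831449; FV = 7600 × 55.831449 = 424,319.0105

R$424,319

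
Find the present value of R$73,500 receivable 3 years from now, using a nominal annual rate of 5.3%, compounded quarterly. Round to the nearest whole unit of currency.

Periodic rate i = 0.053/4 = 0.01325; n = 3 × 4 = 12 periods.
PV = FV·(1+i)^(−n) = 73,500 × 0.853887 = 62,760.7305

R$62,761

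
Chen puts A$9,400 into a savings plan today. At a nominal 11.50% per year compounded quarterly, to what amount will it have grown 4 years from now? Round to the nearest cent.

A$14,793.99

i = 0.115/4 = 0.02875 per quarter; n = 4·4 = 16.
FV = PV·(1+i)^n = 9,400 × 1.573829 = 14,793.9936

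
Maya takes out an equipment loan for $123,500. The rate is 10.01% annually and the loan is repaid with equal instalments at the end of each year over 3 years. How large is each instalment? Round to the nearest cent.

$49,669.92

Annuity-PV factor = 2.486414; PMT = 123500 / 2.486414 = 49,669.9214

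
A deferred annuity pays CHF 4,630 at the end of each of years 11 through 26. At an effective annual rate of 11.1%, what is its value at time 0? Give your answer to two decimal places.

PV at t=10 (ordinary 16-year annuity): 4630 × a(16|0.111) = 4630 × 7.336948 = 33,970.0700
Discount back 10 years: 33,970.0700 × (1+0.111)^(−10) = 33,970.0700 × 0.349027 = 11,856.4822

CHF 11,856.48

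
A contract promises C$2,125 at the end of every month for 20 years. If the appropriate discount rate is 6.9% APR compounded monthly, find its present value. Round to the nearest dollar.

C$276,222

With 12 periods per year: i = 0.00575, n = 240.
PV = 2125 × [1 − (1+0.00575)^(−240)] / 0.00575 = 2125 × 129.986983 = 276,222.3385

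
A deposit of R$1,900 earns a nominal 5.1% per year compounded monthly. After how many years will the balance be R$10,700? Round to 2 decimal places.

33.96 years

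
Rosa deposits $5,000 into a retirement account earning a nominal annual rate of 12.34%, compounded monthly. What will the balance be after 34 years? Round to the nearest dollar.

With 12 periods per year: i = 0.0102833, n = 408.
5,000 × (1+0.0102833)^408 = 5,000 × 64.986164 = 324,930.8190

$324,931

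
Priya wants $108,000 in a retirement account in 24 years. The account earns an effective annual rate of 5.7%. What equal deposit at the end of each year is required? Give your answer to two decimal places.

$2,212.26

PMT = 108000 / ( [(1+0.057)^24 − 1] / 0.057 ) = 108000 / 48.818961 = 2,212.2552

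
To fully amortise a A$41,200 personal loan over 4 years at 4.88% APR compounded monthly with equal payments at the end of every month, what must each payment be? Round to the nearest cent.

i = 0.0488/12 = 0.00406667 per month; n = 4·12 = 48.
PMT = 41200 / ( [1 − (1+0.00406667)^(−48)] / 0.00406667 ) = 41200 / 43.525620 = 946.5689

A$946.57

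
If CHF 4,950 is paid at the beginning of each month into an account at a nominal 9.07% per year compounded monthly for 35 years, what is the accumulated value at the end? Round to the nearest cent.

CHF 14,933,265.84

i = 0.0907/12 = 0.00755833 per month; n = 35·12 = 420.
FV = PMT · [(1+i)^n − 1] / i × (1+i) = 4950 · 3016.821382 = 14,933,265.8414
Payments are at the start of each period, so multiply by (1+i).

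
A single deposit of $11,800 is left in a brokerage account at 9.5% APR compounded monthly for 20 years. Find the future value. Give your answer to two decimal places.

Periodic rate i = 0.095/12 = 0.00791667; n = 20 × 12 = 240 periods.
FV = PV·(1+i)^n = 11,800 × 6.636061 = 78,305.5246

$78,305.52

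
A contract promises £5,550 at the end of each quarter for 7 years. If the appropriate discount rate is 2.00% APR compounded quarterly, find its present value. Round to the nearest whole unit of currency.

i = 0.02/4 = 0.005 per quarter; n = 7·4 = 28.
PV = 5550 × [1 − (1+0.005)^(−28)] / 0.005 = 5550 × 26.067689 = 144,675.6759

£144,676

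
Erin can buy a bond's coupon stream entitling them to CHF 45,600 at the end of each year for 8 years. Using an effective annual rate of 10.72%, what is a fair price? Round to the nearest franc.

CHF 237,025

PV = 45600 × [1 − (1+0.1072)^(−8)] / 0.1072 = 45600 × 5.197916 = 237,024.9489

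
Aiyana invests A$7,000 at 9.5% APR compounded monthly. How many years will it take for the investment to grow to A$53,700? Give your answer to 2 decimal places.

Periodic rate i = 0.095/12 = 0.00791667.
n = ln(53700/7000) / ln(1+0.00791667) = ln(7.67143) / 0.007885 = 258.3862 months
= 258.3862/12 years

21.53 years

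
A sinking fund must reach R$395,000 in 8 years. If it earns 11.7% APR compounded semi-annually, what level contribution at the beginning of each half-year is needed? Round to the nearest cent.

R$14,716.07

With 2 periods per year: i = 0.0585, n = 16.
PMT = 395000 / ( [(1+0.0585)^16 − 1] / 0.0585 × (1+i) ) = 395000 / 26.841402 = 14,716.0720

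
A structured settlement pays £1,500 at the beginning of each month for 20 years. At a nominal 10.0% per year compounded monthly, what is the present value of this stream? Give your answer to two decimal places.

With 12 periods per year: i = 0.00833333, n = 240.
Annuity factor a(240|0.00833333) × (1+i) = 104.488157; PV = 1500 × 104.488157 = 156,732.2358
(Beginning-of-period payments → annuity-due factor ×(1+i).)

£156,732.24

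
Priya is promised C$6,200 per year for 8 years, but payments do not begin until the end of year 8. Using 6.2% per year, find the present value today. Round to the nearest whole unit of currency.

C$25,071

PV at t=7 (ordinary 8-year annuity): 6200 × a(8|0.062) = 6200 × 6.160937 = 38,197.8098
Discount back 7 years: 38,197.8098 × (1+0.062)^(−7) = 38,197.8098 × 0.656339 = 25,070.7222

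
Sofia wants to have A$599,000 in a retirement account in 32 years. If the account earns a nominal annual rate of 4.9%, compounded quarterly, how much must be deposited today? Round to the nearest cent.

A$126,063.77

i = 0.049/4 = 0.01225 per quarter; n = 32·4 = 128.
PV = FV·(1+i)^(−n) = 599,000 × 0.210457 = 126,063.7686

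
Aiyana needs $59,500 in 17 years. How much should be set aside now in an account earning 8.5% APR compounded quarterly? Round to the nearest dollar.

$14,241

With 4 periods per year: i = 0.02125, n = 68.
Discount factor = (1+0.02125)^(−68) = 0.239342; PV = 59,500 × 0.239342 = 14,240.8607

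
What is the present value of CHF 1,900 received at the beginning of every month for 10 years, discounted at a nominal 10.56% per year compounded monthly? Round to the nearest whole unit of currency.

CHF 141,695

With 12 periods per year: i = 0.0088, n = 120.
PV = PMT · [1 − (1+i)^(−n)] / i × (1+i) = 1900 · 74.576121 = 141,694.6302
Payments are at the start of each period, so multiply by (1+i).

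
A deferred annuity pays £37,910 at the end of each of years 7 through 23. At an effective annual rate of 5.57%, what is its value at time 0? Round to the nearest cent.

£296,005.31

Value one period before first payment (t=6): 37910 × [1 − (1+0.0557)^(−17)] / 0.0557 = 37910 × 10.809083 = 409,772.3351
Discount back 6 years: 409,772.3351 × (1+0.0557)^(−6) = 409,772.3351 × 0.722365 = 296,005.3123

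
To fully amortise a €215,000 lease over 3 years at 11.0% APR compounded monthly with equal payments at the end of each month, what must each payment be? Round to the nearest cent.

Periodic rate i = 0.11/12 = 0.00916667; n = 3 × 12 = 36 periods.
PMT = 215000 / ( [1 − (1+0.00916667)^(−36)] / 0.00916667 ) = 215000 / 30.544874 = 7,038.8242

€7,038.82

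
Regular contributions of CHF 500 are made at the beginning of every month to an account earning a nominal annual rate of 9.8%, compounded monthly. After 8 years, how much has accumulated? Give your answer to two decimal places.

Periodic rate i = 0.098/12 = 0.00816667; n = 8 × 12 = 96 periods.
FV = 500 × [(1+0.00816667)^96 − 1] / 0.00816667 × (1+i) = 500 × 146.071382 = 73,035.6909
(Beginning-of-period payments → annuity-due factor ×(1+i).)

CHF 73,035.69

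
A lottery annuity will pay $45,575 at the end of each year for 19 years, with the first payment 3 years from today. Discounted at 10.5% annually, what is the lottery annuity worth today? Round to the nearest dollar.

$302,153

PV at t=2 (ordinary 19-year annuity): 45575 × a(19|0.105) = 45575 × 8.095154 = 368,936.6595
Discount back 2 years: 368,936.6595 × (1+0.105)^(−2) = 368,936.6595 × 0.818984 = 302,153.2397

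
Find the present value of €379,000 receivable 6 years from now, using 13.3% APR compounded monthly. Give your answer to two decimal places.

€171,387.32

i = 0.133/12 = 0.0110833 per month; n = 6·12 = 72.
PV = FV·(1+i)^(−n) = 379,000 × 0.452209 = 171,387.3242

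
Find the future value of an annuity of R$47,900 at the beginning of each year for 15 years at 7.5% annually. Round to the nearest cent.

Accumulation factor s(15|0.075) × (1+i) = 28.077242; FV = 47900 × 28.077242 = 1,344,899.8945
(Beginning-of-period payments → annuity-due factor ×(1+i).)

R$1,344,899.89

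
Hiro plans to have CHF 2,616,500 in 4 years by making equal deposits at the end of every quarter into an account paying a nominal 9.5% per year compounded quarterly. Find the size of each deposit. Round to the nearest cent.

Periodic rate i = 0.095/4 = 0.02375; n = 4 × 4 = 16 periods.
PMT = 2.6165e+06 / ( [(1+0.02375)^16 − 1] / 0.02375 ) = 2.6165e+06 / 19.191709 = 136,334.9144

CHF 136,334.91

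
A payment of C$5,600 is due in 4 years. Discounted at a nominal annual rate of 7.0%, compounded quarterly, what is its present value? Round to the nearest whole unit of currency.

Periodic rate i = 0.07/4 = 0.0175; n = 4 × 4 = 16 periods.
PV = FV·(1+i)^(−n) = 5,600 × 0.757616 = 4,242.6513

C$4,243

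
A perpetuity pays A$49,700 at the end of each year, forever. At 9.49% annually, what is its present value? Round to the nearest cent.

PV = PMT / i = 49700 / 0.0949 = 523,709.1675

A$523,709.17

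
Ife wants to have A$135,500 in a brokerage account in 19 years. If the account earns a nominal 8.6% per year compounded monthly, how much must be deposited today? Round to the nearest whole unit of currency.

A$26,597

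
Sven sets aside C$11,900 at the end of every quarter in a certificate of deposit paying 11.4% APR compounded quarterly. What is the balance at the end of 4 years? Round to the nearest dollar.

i = 0.114/4 = 0.0285 per quarter; n = 4·4 = 16.
FV = PMT · [(1+i)^n − 1] / i = 11900 · 19.920030 = 237,048.3582

C$237,048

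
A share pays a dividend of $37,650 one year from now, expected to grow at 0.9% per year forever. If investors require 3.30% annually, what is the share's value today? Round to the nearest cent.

$1,568,750.00

PV = PMT / (i − g) = 37650 / (0.033 − 0.009) = 37650 / 0.024000 = 1,568,750.0000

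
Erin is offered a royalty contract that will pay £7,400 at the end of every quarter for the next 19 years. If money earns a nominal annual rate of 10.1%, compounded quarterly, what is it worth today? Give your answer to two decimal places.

£249,023.23

Periodic rate i = 0.101/4 = 0.02525; n = 19 × 4 = 76 periods.
PV = 7400 × [1 − (1+0.02525)^(−76)] / 0.02525 = 7400 × 33.651788 = 249,023.2321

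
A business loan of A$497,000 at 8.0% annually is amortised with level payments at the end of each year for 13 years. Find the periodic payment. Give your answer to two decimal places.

PMT = 497000 / ( [1 − (1+0.08)^(−13)] / 0.08 ) = 497000 / 7.903776 = 62,881.3372

A$62,881.34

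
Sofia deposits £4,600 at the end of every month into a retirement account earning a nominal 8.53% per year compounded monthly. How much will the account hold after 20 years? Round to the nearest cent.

i = 0.0853/12 = 0.00710833 per month; n = 20·12 = 240.
Accumulation factor s(240|0.00710833) = 629.367890; FV = 4600 × 629.367890 = 2,895,092.2962

£2,895,092.30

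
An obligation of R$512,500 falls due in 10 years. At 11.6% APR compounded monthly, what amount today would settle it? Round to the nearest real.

R$161,559

i = 0.116/12 = 0.00966667 per month; n = 10·12 = 120.
Discount factor = (1+0.00966667)^(−120) = 0.315237; PV = 512,500 × 0.315237 = 161,559.1785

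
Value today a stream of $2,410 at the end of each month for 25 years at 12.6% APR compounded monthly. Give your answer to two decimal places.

Periodic rate i = 0.126/12 = 0.0105; n = 25 × 12 = 300 periods.
PV = PMT · [1 − (1+i)^(−n)] / i = 2410 · 91.089364 = 219,525.3662

$219,525.37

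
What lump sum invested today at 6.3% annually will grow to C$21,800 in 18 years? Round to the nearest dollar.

C$7,259

PV = 21,800 / (1 + 0.063)^18 = 21,800 / 3.003300 = 7,258.6814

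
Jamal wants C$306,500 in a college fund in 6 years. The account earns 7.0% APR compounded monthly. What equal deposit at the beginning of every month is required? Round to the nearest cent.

With 12 periods per year: i = 0.00583333, n = 72.
PMT = 306500 / ( [(1+0.00583333)^72 − 1] / 0.00583333 × (1+i) ) = 306500 / 89.681049 = 3,417.6674

C$3,417.67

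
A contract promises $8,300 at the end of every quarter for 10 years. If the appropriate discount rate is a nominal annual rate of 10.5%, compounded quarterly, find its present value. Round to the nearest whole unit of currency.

$204,035

i = 0.105/4 = 0.02625 per quarter; n = 10·4 = 40.
PV = 8300 × [1 − (1+0.02625)^(−40)] / 0.02625 = 8300 × 24.582484 = 204,034.6137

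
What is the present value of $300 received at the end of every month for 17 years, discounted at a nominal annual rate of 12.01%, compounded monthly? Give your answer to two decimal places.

With 12 periods per year: i = 0.0100083, n = 204.
PV = 300 × [1 − (1+0.0100083)^(−204)] / 0.0100083 = 300 × 86.814452 = 26,044.3357

$26,044.34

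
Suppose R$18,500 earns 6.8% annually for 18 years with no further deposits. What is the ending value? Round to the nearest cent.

R$60,458.07

18,500 × (1+0.068)^18 = 18,500 × 3.268004 = 60,458.0697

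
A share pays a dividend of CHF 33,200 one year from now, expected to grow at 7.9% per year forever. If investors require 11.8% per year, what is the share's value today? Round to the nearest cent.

CHF 851,282.05

PV = D₁/(r − g) = 33200/(0.118 − 0.079) = 851,282.0513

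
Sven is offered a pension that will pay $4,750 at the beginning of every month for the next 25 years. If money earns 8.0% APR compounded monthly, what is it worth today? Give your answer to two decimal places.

i = 0.08/12 = 0.00666667 per month; n = 25·12 = 300.
PV = 4750 × [1 − (1+0.00666667)^(−300)] / 0.00666667 × (1+i) = 4750 × 130.428286 = 619,534.3589
(Beginning-of-period payments → annuity-due factor ×(1+i).)

$619,534.36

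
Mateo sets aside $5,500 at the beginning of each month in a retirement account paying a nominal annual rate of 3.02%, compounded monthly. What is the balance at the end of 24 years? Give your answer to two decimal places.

$2,327,730.98

With 12 periods per year: i = 0.00251667, n = 288.
FV = PMT · [(1+i)^n − 1] / i × (1+i) = 5500 · 423.223815 = 2,327,730.9843
Payments are at the start of each period, so multiply by (1+i).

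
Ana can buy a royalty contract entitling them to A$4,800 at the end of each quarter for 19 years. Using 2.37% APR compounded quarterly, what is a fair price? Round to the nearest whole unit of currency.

With 4 periods per year: i = 0.005925, n = 76.
PV = 4800 × [1 − (1+0.005925)^(−76)] / 0.005925 = 4800 × 61.049036 = 293,035.3738

A$293,035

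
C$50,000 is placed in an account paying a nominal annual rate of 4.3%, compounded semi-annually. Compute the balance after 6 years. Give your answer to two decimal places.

C$64,540.22

i = 0.043/2 = 0.0215 per half-year; n = 6·2 = 12.
FV = PV·(1+i)^n = 50,000 × 1.290804 = 64,540.2222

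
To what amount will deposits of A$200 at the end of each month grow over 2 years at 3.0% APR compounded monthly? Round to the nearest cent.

With 12 periods per year: i = 0.0025, n = 24.
FV = 200 × [(1+0.0025)^24 − 1] / 0.0025 = 200 × 24.702818 = 4,940.5635

A$4,940.56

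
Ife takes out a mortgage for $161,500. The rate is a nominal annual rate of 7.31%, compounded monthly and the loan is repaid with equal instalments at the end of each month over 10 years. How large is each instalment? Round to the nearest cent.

$1,901.06

i = 0.0731/12 = 0.00609167 per month; n = 10·12 = 120.
Annuity-PV factor = 84.952765; PMT = 161500 / 84.952765 = 1,901.0564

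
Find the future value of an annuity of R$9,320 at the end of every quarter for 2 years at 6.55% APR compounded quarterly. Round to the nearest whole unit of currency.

Periodic rate i = 0.0655/4 = 0.016375; n = 2 × 4 = 8 periods.
FV = 9320 × [(1+0.016375)^8 − 1] / 0.016375 = 9320 × 8.473827 = 78,976.0703

R$78,976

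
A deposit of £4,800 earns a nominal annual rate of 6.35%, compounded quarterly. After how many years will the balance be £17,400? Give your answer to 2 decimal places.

Periodic rate i = 0.0635/4 = 0.015875.
(1+i)^n = 17400/4800 = 3.62500, so n = ln 3.62500 / ln 1.01588 = 81.7669 quarters
= 81.7669/4 years

20.44 years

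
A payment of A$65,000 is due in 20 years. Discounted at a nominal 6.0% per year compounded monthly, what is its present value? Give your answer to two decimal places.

With 12 periods per year: i = 0.005, n = 240.
PV = 65,000 / (1 + 0.005)^240 = 65,000 / 3.310204 = 19,636.2492

A$19,636.25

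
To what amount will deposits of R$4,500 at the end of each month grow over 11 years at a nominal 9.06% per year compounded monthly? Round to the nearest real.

Periodic rate i = 0.0906/12 = 0.00755; n = 11 × 12 = 132 periods.
FV = 4500 × [(1+0.00755)^132 − 1] / 0.00755 = 4500 × 225.024294 = 1,012,609.3221

R$1,012,609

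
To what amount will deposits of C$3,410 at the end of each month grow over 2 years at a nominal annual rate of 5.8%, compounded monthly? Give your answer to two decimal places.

C$86,554.35

Periodic rate i = 0.058/12 = 0.00483333; n = 2 × 12 = 24 periods.
FV = PMT · [(1+i)^n − 1] / i = 3410 · 25.382506 = 86,554.3463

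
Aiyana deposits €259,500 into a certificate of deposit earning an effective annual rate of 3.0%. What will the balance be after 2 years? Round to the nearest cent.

€275,303.55

FV = 259,500 × (1 + 0.03)^2 = 275,303.5500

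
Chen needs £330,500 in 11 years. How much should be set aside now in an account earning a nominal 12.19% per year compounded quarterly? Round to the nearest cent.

Periodic rate i = 0.1219/4 = 0.030475; n = 11 × 4 = 44 periods.
PV = 330,500 / (1 + 0.030475)^44 = 330,500 / 3.746694 = 88,211.0974

£88,211.10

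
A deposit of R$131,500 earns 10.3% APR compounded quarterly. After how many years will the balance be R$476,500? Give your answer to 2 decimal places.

Periodic rate i = 0.103/4 = 0.02575.
(1+i)^n = 476500/131500 = 3.62357, so n = ln 3.62357 / ln 1.02575 = 50.6395 quarters
= 50.6395/4 years

12.66 years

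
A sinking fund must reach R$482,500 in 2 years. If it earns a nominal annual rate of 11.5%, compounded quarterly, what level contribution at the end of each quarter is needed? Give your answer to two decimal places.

R$54,501.36

With 4 periods per year: i = 0.02875, n = 8.
FV-annuity factor = 8.852990; PMT = 482500 / 8.852990 = 54,501.3620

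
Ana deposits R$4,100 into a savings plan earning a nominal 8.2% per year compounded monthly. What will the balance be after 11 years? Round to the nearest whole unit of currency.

R$10,074

With 12 periods per year: i = 0.00683333, n = 132.
FV = 4,100 × (1 + 0.00683333)^132 = 10,073.6098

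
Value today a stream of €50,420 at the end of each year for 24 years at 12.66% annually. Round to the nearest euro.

€375,475

PV = 50420 × [1 − (1+0.1266)^(−24)] / 0.1266 = 50420 × 7.446942 = 375,474.8205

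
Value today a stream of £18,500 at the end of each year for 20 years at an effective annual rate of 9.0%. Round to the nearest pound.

Annuity factor a(20|0.09) = 9.128546; PV = 18500 × 9.128546 = 168,878.0949

£168,878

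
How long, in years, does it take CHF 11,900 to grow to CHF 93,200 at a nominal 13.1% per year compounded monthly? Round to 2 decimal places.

15.80 years

Periodic rate i = 0.131/12 = 0.0109167.
(1+i)^n = 93200/11900 = 7.83193, so n = ln 7.83193 / ln 1.01092 = 189.5655 months
= 189.5655/12 years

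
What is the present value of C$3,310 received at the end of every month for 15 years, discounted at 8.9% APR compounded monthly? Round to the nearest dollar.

C$328,267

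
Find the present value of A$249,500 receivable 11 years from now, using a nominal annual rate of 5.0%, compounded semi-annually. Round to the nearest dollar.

A$144,926

With 2 periods per year: i = 0.025, n = 22.
Discount factor = (1+0.025)^(−22) = 0.580865; PV = 249,500 × 0.580865 = 144,925.7349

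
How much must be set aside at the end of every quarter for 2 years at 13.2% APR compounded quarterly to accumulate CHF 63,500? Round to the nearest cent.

CHF 7,065.32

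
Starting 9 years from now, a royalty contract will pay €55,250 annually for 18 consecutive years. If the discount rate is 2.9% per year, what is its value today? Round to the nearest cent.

Value one period before first payment (t=8): 55250 × [1 − (1+0.029)^(−18)] / 0.029 = 55250 × 13.870515 = 766,345.9812
PV₀ = 766,345.9812 / (1+0.029)^8 = 766,345.9812 / 1.256964 = 609,679.9123

€609,679.91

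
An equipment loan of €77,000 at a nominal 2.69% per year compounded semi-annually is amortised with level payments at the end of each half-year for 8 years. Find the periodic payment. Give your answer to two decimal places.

i = 0.0269/2 = 0.01345 per half-year; n = 8·2 = 16.
PMT = 77000 / ( [1 − (1+0.01345)^(−16)] / 0.01345 ) = 77000 / 14.309470 = 5,381.0518

€5,381.05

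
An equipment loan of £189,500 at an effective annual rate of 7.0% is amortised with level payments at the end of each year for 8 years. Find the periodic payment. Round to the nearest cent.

PMT = 189500 / ( [1 − (1+0.07)^(−8)] / 0.07 ) = 189500 / 5.971299 = 31,735.1410

£31,735.14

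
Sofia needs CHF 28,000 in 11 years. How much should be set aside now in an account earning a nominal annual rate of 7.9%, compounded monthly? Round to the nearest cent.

Periodic rate i = 0.079/12 = 0.00658333; n = 11 × 12 = 132 periods.
PV = FV·(1+i)^(−n) = 28,000 × 0.420567 = 11,775.8695

CHF 11,775.87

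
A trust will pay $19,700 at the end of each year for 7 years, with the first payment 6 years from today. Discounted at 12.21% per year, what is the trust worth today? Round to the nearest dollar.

$50,205

Value one period before first payment (t=5): 19700 × [1 − (1+0.1221)^(−7)] / 0.1221 = 19700 × 4.533527 = 89,310.4726
PV₀ = 89,310.4726 / (1+0.1221)^5 = 89,310.4726 / 1.778926 = 50,204.7231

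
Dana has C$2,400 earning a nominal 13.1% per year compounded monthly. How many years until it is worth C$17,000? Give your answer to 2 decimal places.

15.03 years

Periodic rate i = 0.131/12 = 0.0109167.
n = ln(17000/2400) / ln(1+0.0109167) = ln(7.08333) / 0.010858 = 180.3125 months
= 180.3125/12 years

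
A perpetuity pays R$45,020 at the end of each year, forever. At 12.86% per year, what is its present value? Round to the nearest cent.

R$350,077.76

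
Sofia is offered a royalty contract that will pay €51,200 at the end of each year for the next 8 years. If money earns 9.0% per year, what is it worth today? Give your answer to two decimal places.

PV = 51200 × [1 − (1+0.09)^(−8)] / 0.09 = 51200 × 5.534819 = 283,382.7387

€283,382.74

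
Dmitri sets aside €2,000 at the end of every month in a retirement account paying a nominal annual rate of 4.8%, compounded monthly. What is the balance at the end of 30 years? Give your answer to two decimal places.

€1,604,294.96

With 12 periods per year: i = 0.004, n = 360.
FV = PMT · [(1+i)^n − 1] / i = 2000 · 802.147481 = 1,604,294.9628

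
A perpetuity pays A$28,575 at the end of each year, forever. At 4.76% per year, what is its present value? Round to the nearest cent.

PV = C/r = 28575/0.0476 = 600,315.1261

A$600,315.13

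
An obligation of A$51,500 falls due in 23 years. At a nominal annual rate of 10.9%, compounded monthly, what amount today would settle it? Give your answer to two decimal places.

With 12 periods per year: i = 0.00908333, n = 276.
PV = FV·(1+i)^(−n) = 51,500 × 0.082440 = 4,245.6685

A$4,245.67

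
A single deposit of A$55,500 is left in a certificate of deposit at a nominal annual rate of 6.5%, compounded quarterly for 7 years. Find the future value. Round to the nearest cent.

Periodic rate i = 0.065/4 = 0.01625; n = 7 × 4 = 28 periods.
FV = 55,500 × (1 + 0.01625)^28 = 87,158.2745

A$87,158.27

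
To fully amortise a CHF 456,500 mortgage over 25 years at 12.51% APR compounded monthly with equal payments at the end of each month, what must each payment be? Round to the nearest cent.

i = 0.1251/12 = 0.010425 per month; n = 25·12 = 300.
Annuity-PV factor = 91.650595; PMT = 456500 / 91.650595 = 4,980.8733

CHF 4,980.87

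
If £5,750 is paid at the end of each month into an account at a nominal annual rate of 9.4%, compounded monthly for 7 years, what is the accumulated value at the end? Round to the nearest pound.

£679,711

i = 0.094/12 = 0.00783333 per month; n = 7·12 = 84.
Accumulation factor s(84|0.00783333) = 118.210529; FV = 5750 × 118.210529 = 679,710.5389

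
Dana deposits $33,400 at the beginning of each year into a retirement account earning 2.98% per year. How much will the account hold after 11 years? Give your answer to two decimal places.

$440,075.57

FV = 33400 × [(1+0.0298)^11 − 1] / 0.0298 × (1+i) = 33400 × 13.175915 = 440,075.5657
(Beginning-of-period payments → annuity-due factor ×(1+i).)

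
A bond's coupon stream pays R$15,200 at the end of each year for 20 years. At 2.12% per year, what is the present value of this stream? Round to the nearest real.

R$245,687

Annuity factor a(20|0.0212) = 16.163649; PV = 15200 × 16.163649 = 245,687.4646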